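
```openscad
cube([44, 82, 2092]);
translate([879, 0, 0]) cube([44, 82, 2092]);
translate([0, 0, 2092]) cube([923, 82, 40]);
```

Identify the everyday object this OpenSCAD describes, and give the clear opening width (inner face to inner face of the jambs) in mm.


A door frame. The clear opening width is 835 mm.

Two 2092 mm tall posts with a header on top — a door frame. The left jamb is 44 mm wide at x = 0; the right jamb starts at x = 879. The clear opening is 879 − 44 = 835 mm.


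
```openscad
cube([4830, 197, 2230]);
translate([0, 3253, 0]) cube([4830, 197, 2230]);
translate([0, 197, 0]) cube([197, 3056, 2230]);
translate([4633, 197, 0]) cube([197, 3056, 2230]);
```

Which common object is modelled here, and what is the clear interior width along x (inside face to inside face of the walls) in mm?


A house (or room) frame. The interior width is 4436 mm.

Four 2230 mm walls enclosing a rectangle with no floor or roof — a room or house frame. Outside width is 4830 mm and wall thickness is 197 mm, so the interior width is 4830 − 2 × 197 = 4436 mm.


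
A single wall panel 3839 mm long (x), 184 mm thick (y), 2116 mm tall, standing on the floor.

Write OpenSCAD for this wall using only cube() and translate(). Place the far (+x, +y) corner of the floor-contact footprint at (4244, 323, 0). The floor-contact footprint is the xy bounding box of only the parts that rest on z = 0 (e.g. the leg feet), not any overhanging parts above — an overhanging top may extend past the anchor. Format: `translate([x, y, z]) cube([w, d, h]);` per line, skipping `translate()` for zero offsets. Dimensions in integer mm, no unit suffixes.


translate([405, 139, 0]) cube([3839, 184, 2116]);


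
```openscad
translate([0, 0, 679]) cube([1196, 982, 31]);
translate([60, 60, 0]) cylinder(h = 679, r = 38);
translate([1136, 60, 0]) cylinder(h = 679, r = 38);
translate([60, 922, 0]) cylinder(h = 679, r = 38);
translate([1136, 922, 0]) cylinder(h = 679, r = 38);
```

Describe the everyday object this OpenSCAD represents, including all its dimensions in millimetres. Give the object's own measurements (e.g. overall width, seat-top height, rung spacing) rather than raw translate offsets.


A table: top 1196 mm (x) × 982 mm (y), 31 mm thick, upper face at z = 710 mm, on four round legs of 76 mm diameter, each leg's bounding box inset 22 mm from the nearest pair of top edges from z = 0 to the bottom of the top.


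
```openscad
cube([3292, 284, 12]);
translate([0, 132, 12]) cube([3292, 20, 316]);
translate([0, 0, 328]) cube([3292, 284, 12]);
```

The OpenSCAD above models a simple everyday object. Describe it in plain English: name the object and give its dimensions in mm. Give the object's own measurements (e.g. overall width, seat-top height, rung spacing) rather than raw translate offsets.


An I-beam lying along x, 3292 mm long. Overall section height 340 mm. Two flanges 284 mm wide (y) and 12 mm thick, one on the floor and one at the top; a web 20 mm thick runs between them, centred on the flange width.


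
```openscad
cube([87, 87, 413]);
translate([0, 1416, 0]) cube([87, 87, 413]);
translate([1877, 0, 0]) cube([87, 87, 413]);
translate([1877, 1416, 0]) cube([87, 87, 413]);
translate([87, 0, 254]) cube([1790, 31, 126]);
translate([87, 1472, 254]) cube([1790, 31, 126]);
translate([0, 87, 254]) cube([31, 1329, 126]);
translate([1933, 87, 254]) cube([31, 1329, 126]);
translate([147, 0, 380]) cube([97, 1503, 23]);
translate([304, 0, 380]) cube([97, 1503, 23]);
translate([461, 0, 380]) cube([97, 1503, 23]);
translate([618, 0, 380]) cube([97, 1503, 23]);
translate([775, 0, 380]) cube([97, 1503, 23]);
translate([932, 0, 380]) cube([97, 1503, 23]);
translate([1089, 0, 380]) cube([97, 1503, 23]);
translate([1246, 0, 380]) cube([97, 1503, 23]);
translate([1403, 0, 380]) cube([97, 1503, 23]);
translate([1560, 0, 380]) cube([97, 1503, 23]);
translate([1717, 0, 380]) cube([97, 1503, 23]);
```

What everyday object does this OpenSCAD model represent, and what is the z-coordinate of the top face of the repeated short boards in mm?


A bed frame. The slat-top height is 403 mm.

Four posts, four rails, and a row of slats — a bed frame. Slats sit on the rails at z = 254 + 126 = 380; with slat thickness 23, the top is 403 mm.


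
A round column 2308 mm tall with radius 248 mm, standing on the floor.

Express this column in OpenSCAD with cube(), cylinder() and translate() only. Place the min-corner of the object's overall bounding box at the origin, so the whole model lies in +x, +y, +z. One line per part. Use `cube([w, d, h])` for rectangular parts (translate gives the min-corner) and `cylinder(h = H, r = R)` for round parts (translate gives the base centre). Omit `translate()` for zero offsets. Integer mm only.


translate([248, 248, 0]) cylinder(h = 2308, r = 248);


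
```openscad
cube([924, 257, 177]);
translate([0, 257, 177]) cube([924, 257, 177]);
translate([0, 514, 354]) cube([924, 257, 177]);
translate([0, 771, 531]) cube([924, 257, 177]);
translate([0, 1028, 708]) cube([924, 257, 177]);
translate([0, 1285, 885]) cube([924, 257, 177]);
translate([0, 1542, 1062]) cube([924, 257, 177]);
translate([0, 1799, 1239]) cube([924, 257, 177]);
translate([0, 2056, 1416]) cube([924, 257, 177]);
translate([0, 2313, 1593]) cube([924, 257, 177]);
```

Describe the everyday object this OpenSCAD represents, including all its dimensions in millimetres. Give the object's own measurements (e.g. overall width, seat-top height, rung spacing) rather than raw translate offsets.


A straight staircase of 10 solid steps. Each step is 924 mm wide (x), 257 mm deep (y, the going) and 177 mm tall (the rise). The first step rests on the floor; each subsequent step sits one going further in +y and one rise higher in +z, directly behind and above the previous step with no overlap.


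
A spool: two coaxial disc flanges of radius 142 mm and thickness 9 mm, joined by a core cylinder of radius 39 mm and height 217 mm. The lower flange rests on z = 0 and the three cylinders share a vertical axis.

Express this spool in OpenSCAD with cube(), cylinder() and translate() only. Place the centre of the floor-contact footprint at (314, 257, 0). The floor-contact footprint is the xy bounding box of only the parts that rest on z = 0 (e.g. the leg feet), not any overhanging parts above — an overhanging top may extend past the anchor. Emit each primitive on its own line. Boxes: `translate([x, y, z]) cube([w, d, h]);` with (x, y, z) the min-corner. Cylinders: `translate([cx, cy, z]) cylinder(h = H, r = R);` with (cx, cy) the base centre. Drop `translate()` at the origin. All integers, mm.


translate([314, 257, 0]) cylinder(h = 9, r = 142);
translate([314, 257, 9]) cylinder(h = 217, r = 39);
translate([314, 257, 226]) cylinder(h = 9, r = 142);


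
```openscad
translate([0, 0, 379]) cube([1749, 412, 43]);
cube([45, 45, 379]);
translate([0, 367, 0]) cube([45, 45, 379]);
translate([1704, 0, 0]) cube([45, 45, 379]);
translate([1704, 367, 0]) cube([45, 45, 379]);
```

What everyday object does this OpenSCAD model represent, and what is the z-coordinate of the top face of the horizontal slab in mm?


A bench. The seat-top height is 422 mm.

A long slab on four corner posts — a bench. The slab sits at z = 379 with thickness 43, so the top is 379 + 43 = 422 mm.


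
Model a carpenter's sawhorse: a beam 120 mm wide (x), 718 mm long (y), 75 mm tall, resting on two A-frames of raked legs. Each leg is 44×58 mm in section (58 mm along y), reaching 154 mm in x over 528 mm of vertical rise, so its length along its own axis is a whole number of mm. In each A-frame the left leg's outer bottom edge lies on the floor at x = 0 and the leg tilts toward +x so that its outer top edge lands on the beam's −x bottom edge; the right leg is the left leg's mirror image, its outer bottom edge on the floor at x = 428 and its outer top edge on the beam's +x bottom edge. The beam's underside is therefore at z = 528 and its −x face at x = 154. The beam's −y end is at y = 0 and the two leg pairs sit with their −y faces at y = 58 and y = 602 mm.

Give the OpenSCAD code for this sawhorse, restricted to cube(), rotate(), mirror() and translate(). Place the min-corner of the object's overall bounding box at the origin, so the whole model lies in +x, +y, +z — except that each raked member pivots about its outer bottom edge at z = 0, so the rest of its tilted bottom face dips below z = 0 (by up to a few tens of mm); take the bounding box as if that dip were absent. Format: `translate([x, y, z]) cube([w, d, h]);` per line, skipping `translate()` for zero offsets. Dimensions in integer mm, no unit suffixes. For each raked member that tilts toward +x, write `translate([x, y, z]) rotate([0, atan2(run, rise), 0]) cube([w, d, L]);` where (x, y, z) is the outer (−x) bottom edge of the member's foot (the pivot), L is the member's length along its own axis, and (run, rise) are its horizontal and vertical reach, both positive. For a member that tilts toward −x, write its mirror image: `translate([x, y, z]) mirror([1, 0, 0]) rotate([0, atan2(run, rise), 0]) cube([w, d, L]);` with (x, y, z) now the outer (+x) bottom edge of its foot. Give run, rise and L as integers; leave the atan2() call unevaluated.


translate([154, 0, 528]) cube([120, 718, 75]);
translate([0, 58, 0]) rotate([0, atan2(154, 528), 0]) cube([44, 58, 550]);
translate([428, 58, 0]) mirror([1, 0, 0]) rotate([0, atan2(154, 528), 0]) cube([44, 58, 550]);
translate([0, 602, 0]) rotate([0, atan2(154, 528), 0]) cube([44, 58, 550]);
translate([428, 602, 0]) mirror([1, 0, 0]) rotate([0, atan2(154, 528), 0]) cube([44, 58, 550]);


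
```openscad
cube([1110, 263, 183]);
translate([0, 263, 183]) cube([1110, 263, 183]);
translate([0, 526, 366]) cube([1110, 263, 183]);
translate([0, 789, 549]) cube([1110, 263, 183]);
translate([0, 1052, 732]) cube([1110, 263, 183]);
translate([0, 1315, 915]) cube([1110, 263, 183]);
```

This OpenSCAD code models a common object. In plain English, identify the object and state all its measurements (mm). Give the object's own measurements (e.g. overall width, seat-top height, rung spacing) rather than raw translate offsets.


A straight staircase of 6 solid steps. Each step is 1110 mm wide (x), 263 mm deep (y, the going) and 183 mm tall (the rise). The first step rests on the floor; each subsequent step sits one going further in +y and one rise higher in +z, directly behind and above the previous step with no overlap.


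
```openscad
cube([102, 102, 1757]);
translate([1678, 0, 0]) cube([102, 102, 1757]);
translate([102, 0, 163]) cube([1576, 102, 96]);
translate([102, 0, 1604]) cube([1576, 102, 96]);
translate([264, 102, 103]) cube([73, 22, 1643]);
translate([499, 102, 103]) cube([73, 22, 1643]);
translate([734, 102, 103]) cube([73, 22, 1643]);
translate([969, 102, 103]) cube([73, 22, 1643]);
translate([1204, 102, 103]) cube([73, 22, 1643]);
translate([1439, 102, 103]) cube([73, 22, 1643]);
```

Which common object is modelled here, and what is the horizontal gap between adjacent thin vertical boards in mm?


A fence section. The picket gap is 162 mm.

Two posts, two rails, 6 pickets — a fence section. Span 1576 mm holds 6 pickets of 73 mm with 7 equal gaps: ⌊(1576 − 6·73) / 7⌋ = 162 mm.


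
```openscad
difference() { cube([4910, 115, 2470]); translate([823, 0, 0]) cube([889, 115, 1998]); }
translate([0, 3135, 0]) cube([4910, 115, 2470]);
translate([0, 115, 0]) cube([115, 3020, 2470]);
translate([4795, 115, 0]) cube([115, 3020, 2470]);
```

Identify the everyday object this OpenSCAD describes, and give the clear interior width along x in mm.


A single room. The interior width is 4680 mm.

Four walls enclosing a rectangle with a door in the front wall — a room. Outside width 4910 minus two 115 mm walls gives 4680 mm.


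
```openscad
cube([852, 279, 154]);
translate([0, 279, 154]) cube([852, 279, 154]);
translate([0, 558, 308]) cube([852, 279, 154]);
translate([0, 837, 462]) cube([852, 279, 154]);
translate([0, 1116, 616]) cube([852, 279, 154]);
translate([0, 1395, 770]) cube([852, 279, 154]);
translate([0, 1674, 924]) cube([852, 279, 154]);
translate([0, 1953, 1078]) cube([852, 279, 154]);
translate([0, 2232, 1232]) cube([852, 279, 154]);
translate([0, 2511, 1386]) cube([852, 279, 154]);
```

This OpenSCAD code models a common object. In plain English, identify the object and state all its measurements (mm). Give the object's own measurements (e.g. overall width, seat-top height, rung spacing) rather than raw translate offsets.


A straight staircase of 10 solid steps. Each step is 852 mm wide (x), 279 mm deep (y, the going) and 154 mm tall (the rise). The first step rests on the floor; each subsequent step sits one going further in +y and one rise higher in +z, directly behind and above the previous step with no overlap.


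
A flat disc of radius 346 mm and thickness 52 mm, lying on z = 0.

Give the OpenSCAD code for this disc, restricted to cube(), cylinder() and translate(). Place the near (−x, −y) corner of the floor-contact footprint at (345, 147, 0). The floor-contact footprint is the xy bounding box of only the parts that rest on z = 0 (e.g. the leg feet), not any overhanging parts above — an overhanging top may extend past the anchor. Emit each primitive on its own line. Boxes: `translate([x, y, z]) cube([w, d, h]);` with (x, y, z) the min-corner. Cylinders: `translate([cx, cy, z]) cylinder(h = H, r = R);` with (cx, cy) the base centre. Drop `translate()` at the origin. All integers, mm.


translate([691, 493, 0]) cylinder(h = 52, r = 346);


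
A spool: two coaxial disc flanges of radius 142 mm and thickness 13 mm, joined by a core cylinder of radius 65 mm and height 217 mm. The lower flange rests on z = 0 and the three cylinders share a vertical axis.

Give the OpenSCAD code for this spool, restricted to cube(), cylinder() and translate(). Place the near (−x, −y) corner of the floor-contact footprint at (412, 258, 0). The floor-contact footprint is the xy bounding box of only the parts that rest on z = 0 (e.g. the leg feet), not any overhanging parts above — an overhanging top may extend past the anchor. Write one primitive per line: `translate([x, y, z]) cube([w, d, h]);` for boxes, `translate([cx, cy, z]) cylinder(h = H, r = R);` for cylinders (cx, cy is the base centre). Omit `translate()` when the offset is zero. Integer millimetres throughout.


translate([554, 400, 0]) cylinder(h = 13, r = 142);
translate([554, 400, 13]) cylinder(h = 217, r = 65);
translate([554, 400, 230]) cylinder(h = 13, r = 142);


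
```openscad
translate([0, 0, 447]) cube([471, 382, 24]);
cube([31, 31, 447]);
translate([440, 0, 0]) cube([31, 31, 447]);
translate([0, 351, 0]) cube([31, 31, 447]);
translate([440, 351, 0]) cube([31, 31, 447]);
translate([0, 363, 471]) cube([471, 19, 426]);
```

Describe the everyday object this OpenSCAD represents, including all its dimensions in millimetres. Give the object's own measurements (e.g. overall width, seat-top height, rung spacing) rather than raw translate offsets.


A chair. The seat is a 471×382×24 mm slab with its top at z = 471 mm, on four 31×31 mm corner legs (flush with the seat edges, standing on z = 0). A flat backrest 19 mm thick, 426 mm tall, spans the full seat width and rises from the seat top along its +y edge, rear face flush with the rear of the seat.


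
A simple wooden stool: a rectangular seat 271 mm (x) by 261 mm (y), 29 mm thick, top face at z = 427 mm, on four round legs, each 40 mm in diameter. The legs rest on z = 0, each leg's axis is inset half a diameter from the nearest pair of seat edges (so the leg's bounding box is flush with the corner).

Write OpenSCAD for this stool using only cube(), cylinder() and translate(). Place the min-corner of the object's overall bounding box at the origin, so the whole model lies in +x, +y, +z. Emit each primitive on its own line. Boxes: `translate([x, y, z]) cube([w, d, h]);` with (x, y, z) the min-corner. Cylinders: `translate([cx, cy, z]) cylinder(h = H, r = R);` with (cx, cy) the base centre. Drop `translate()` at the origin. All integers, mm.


translate([0, 0, 398]) cube([271, 261, 29]);
translate([20, 20, 0]) cylinder(h = 398, r = 20);
translate([251, 20, 0]) cylinder(h = 398, r = 20);
translate([20, 241, 0]) cylinder(h = 398, r = 20);
translate([251, 241, 0]) cylinder(h = 398, r = 20);


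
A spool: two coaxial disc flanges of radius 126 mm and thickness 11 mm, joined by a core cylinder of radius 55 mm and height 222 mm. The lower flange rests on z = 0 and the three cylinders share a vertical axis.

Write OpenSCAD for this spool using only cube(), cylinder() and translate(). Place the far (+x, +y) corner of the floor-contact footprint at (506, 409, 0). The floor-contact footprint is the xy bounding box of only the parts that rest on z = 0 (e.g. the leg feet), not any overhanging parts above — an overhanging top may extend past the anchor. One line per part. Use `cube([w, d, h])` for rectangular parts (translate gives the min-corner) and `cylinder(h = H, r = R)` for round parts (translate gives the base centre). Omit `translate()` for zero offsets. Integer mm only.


translate([380, 283, 0]) cylinder(h = 11, r = 126);
translate([380, 283, 11]) cylinder(h = 222, r = 55);
translate([380, 283, 233]) cylinder(h = 11, r = 126);


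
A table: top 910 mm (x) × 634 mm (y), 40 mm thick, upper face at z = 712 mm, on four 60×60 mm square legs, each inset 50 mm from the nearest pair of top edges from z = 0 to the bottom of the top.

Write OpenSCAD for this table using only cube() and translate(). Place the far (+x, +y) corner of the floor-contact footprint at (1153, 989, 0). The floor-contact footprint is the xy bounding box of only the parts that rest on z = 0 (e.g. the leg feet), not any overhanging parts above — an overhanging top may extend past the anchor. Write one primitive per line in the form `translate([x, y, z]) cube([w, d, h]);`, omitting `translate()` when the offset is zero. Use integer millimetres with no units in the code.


// leg_h = 712 - 40 = 672
translate([293, 405, 672]) cube([910, 634, 40]);
translate([343, 455, 0]) cube([60, 60, 672]);
translate([1093, 455, 0]) cube([60, 60, 672]);
translate([343, 929, 0]) cube([60, 60, 672]);
translate([1093, 929, 0]) cube([60, 60, 672]);


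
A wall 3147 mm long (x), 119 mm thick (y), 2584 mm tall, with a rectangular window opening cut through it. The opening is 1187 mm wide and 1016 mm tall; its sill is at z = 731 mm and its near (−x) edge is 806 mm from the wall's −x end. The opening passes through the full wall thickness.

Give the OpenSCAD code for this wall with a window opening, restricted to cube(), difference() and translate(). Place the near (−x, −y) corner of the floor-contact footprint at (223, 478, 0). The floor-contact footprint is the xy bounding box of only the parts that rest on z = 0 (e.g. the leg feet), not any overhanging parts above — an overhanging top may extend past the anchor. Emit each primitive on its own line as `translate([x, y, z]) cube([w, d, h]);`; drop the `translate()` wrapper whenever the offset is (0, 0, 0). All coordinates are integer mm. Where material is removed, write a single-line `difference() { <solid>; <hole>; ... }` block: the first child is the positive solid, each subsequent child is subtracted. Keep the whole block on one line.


difference() { translate([223, 478, 0]) cube([3147, 119, 2584]); translate([1029, 478, 731]) cube([1187, 119, 1016]); }


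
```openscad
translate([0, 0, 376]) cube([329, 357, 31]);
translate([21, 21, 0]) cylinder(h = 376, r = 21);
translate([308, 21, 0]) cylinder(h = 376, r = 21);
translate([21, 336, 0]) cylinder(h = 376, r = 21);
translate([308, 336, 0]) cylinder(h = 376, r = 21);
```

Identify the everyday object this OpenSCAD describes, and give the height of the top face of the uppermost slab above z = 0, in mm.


A stool. The seat height is 407 mm.

A 329×357×31 slab at z = 376 on four corner cylinders — a stool. The seat top is 376 + 31 = 407 mm.


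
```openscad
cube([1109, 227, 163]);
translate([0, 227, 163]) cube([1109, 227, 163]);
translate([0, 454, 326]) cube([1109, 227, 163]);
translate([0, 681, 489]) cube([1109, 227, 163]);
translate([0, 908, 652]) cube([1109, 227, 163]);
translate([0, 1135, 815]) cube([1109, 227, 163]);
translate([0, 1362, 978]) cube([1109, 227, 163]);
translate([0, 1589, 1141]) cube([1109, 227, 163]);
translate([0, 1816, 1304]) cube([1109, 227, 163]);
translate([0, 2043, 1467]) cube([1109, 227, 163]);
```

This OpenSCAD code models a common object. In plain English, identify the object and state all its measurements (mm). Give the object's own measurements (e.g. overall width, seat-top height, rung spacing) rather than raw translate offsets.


A straight staircase of 10 solid steps. Each step is 1109 mm wide (x), 227 mm deep (y, the going) and 163 mm tall (the rise). The first step rests on the floor; each subsequent step sits one going further in +y and one rise higher in +z, directly behind and above the previous step with no overlap.


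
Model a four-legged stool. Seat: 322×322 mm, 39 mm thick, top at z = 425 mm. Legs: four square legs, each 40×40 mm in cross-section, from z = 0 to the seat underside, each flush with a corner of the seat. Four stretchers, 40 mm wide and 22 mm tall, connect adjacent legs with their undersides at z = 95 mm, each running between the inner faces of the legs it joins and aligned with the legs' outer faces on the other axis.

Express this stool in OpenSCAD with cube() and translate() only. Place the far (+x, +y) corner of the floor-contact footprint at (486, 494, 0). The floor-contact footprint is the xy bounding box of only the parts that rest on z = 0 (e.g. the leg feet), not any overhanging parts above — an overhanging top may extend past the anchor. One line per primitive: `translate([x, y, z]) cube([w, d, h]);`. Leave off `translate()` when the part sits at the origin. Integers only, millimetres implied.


// leg_h = 425 - 39 = 386
// stretcher span = 322 - 2*40 = 242
translate([164, 172, 386]) cube([322, 322, 39]);
translate([164, 172, 0]) cube([40, 40, 386]);
translate([446, 172, 0]) cube([40, 40, 386]);
translate([164, 454, 0]) cube([40, 40, 386]);
translate([446, 454, 0]) cube([40, 40, 386]);
translate([204, 172, 95]) cube([242, 40, 22]);
translate([204, 454, 95]) cube([242, 40, 22]);
translate([164, 212, 95]) cube([40, 242, 22]);
translate([446, 212, 95]) cube([40, 242, 22]);


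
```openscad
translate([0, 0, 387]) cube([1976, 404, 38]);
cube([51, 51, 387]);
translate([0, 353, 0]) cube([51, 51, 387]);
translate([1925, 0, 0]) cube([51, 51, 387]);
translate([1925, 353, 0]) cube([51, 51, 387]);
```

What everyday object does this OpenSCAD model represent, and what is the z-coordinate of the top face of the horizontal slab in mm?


A bench. The seat-top height is 425 mm.

A long slab on four corner posts — a bench. The slab sits at z = 387 with thickness 38, so the top is 387 + 38 = 425 mm.


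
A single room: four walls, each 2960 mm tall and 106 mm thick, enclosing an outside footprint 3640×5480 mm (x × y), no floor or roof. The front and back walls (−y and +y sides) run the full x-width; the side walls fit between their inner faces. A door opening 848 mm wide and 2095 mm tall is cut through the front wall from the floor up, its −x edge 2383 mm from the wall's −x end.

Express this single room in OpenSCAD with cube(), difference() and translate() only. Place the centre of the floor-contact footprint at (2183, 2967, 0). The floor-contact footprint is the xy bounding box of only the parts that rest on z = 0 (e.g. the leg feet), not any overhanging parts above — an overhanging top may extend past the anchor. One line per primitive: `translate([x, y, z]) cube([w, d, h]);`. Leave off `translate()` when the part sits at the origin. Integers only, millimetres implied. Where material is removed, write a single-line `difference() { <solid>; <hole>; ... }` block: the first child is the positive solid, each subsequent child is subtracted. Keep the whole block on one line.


difference() { translate([363, 227, 0]) cube([3640, 106, 2960]); translate([2746, 227, 0]) cube([848, 106, 2095]); }
translate([363, 5601, 0]) cube([3640, 106, 2960]);
translate([363, 333, 0]) cube([106, 5268, 2960]);
translate([3897, 333, 0]) cube([106, 5268, 2960]);


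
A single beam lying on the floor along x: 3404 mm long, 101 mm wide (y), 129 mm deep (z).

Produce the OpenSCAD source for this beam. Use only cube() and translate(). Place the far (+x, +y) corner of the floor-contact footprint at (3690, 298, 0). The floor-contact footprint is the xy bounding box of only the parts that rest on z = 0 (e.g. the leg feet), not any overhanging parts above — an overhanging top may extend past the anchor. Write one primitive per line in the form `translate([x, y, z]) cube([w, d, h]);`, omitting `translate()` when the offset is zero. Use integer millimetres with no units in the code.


translate([286, 197, 0]) cube([3404, 101, 129]);


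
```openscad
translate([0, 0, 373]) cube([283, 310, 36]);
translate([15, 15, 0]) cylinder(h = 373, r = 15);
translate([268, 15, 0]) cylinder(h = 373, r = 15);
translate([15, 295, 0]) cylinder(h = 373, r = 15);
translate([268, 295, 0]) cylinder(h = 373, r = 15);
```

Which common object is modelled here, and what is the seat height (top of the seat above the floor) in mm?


A stool. The seat height is 409 mm.

A 283×310×36 slab at z = 373 on four corner cylinders — a stool. The seat top is 373 + 36 = 409 mm.


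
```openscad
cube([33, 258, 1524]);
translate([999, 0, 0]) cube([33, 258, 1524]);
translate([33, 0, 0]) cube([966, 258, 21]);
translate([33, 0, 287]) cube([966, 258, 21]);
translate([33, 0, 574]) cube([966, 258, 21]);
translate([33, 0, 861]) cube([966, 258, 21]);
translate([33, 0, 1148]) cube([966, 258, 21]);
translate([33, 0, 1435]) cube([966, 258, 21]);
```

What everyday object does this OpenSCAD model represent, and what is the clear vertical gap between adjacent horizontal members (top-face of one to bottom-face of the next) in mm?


A bookshelf. The clear shelf gap is 266 mm.

Two tall side panels with 6 horizontal boards between them — a bookshelf. The first two shelf undersides are at z = 0 and z = 287; with shelf thickness 21, the clear gap is 287 − 0 − 21 = 266 mm.


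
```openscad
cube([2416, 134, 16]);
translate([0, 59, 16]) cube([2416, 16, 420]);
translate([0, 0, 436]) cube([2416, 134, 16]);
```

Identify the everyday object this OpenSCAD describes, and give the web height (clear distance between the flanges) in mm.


An I-beam. The web height is 420 mm.

Two wide flanges with a thin centred web — an I-beam. Overall 452 mm minus two 16 mm flanges gives a web of 452 − 2·16 = 420 mm.


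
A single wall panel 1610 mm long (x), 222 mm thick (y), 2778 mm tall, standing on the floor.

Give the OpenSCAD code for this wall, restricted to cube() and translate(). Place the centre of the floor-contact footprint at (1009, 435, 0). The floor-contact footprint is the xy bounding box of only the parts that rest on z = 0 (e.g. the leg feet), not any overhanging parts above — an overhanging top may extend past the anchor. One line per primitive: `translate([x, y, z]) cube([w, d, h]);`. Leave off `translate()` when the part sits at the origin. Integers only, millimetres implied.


translate([204, 324, 0]) cube([1610, 222, 2778]);


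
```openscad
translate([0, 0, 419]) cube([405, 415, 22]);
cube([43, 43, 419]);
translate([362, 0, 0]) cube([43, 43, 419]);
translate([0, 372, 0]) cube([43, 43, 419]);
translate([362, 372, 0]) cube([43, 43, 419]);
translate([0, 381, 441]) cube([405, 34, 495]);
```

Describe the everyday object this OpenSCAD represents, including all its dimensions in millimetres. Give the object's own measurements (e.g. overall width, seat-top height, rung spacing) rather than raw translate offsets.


A chair. The seat is a 405×415×22 mm slab with its top at z = 441 mm, on four 43×43 mm corner legs (flush with the seat edges, standing on z = 0). A flat backrest 34 mm thick, 495 mm tall, spans the full seat width and rises from the seat top along its +y edge, rear face flush with the rear of the seat.


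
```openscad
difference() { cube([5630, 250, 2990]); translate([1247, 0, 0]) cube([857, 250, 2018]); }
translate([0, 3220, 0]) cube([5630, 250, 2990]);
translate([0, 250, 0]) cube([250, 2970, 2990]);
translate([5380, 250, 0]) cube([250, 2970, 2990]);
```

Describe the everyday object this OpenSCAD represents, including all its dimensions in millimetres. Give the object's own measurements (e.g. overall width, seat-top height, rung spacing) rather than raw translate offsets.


A single room: four walls, each 2990 mm tall and 250 mm thick, enclosing an outside footprint 5630×3470 mm (x × y), no floor or roof. The front and back walls (−y and +y sides) run the full x-width; the side walls fit between their inner faces. A door opening 857 mm wide and 2018 mm tall is cut through the front wall from the floor up, its −x edge 1247 mm from the wall's −x end.


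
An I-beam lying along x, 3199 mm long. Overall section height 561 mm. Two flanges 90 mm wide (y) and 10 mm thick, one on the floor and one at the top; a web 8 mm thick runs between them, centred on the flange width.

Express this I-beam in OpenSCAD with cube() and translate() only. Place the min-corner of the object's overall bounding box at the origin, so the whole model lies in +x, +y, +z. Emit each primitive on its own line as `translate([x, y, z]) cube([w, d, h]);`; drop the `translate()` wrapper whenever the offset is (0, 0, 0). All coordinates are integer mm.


cube([3199, 90, 10]);
translate([0, 41, 10]) cube([3199, 8, 541]);
translate([0, 0, 551]) cube([3199, 90, 10]);


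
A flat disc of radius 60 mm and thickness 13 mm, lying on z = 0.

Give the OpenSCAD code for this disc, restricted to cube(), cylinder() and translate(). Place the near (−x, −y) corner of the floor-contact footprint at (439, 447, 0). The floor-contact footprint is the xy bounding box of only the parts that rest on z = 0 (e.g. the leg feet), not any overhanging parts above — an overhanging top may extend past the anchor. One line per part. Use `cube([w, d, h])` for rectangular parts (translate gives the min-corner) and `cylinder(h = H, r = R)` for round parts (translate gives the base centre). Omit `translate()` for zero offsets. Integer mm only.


translate([499, 507, 0]) cylinder(h = 13, r = 60);


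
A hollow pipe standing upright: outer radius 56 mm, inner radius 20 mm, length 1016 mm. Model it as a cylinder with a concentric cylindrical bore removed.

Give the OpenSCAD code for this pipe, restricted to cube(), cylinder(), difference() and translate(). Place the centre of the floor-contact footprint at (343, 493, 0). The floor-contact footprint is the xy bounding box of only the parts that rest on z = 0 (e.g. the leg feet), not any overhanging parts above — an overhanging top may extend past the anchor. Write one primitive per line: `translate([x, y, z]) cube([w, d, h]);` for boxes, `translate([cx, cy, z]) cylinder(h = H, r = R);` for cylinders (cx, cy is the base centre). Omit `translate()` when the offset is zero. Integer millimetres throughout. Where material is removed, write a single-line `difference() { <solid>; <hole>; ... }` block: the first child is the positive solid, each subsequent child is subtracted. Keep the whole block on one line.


difference() { translate([343, 493, 0]) cylinder(h = 1016, r = 56); translate([343, 493, 0]) cylinder(h = 1016, r = 20); }


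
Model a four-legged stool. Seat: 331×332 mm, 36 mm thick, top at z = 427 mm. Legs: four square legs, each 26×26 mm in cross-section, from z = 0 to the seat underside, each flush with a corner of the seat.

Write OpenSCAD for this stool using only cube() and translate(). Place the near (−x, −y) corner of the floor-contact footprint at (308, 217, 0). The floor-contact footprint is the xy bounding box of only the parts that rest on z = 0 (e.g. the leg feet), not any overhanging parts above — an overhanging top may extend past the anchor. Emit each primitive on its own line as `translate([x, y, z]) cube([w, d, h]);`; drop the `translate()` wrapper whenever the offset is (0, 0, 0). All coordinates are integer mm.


translate([308, 217, 391]) cube([331, 332, 36]);
translate([308, 217, 0]) cube([26, 26, 391]);
translate([613, 217, 0]) cube([26, 26, 391]);
translate([308, 523, 0]) cube([26, 26, 391]);
translate([613, 523, 0]) cube([26, 26, 391]);


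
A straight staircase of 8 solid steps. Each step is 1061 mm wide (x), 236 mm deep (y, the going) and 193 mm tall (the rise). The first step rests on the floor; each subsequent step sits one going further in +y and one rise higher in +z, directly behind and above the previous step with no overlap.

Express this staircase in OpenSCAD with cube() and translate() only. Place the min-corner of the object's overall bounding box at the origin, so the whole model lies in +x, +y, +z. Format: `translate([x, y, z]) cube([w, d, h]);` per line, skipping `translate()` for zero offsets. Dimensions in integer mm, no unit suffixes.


cube([1061, 236, 193]);
translate([0, 236, 193]) cube([1061, 236, 193]);
translate([0, 472, 386]) cube([1061, 236, 193]);
translate([0, 708, 579]) cube([1061, 236, 193]);
translate([0, 944, 772]) cube([1061, 236, 193]);
translate([0, 1180, 965]) cube([1061, 236, 193]);
translate([0, 1416, 1158]) cube([1061, 236, 193]);
translate([0, 1652, 1351]) cube([1061, 236, 193]);


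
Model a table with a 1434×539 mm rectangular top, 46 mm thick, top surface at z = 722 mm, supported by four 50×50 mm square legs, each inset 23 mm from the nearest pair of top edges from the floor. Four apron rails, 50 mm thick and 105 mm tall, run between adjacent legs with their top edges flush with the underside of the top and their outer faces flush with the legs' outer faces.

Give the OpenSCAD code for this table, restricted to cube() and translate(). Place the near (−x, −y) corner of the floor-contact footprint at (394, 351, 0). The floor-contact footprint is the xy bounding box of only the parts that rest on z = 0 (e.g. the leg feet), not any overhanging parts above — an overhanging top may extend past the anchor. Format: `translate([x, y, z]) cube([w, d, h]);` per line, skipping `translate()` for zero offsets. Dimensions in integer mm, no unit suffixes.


// leg_h = 722 - 46 = 676
// apron z = 676 - 105 = 571
translate([371, 328, 676]) cube([1434, 539, 46]);
translate([394, 351, 0]) cube([50, 50, 676]);
translate([1732, 351, 0]) cube([50, 50, 676]);
translate([394, 794, 0]) cube([50, 50, 676]);
translate([1732, 794, 0]) cube([50, 50, 676]);
translate([444, 351, 571]) cube([1288, 50, 105]);
translate([444, 794, 571]) cube([1288, 50, 105]);
translate([394, 401, 571]) cube([50, 393, 105]);
translate([1732, 401, 571]) cube([50, 393, 105]);


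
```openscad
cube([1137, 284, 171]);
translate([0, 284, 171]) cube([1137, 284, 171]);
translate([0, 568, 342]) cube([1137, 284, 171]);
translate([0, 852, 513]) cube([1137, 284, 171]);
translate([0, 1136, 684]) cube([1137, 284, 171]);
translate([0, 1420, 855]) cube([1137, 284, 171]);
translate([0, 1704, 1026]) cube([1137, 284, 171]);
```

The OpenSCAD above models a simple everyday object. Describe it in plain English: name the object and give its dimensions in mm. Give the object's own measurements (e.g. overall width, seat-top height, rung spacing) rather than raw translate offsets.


A straight staircase of 7 solid steps. Each step is 1137 mm wide (x), 284 mm deep (y, the going) and 171 mm tall (the rise). The first step rests on the floor; each subsequent step sits one going further in +y and one rise higher in +z, directly behind and above the previous step with no overlap.


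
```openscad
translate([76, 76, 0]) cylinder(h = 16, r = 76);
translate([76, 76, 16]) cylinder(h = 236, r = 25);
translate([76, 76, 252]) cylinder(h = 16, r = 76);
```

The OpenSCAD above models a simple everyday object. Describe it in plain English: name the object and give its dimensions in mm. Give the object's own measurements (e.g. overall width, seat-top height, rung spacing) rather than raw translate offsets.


A spool: two coaxial disc flanges of radius 76 mm and thickness 16 mm, joined by a core cylinder of radius 25 mm and height 236 mm. The lower flange rests on z = 0 and the three cylinders share a vertical axis.


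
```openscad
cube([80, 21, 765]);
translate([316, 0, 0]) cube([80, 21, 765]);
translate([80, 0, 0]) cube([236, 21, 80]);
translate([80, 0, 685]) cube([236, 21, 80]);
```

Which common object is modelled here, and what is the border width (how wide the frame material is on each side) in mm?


A picture frame. The border width is 80 mm.

Four thin pieces enclosing a rectangular opening — a picture frame. The two full-height stiles are 765 mm tall; the top rail sits at z = 685 and is 80 mm tall, so the border above the opening is 765 − 685 = 80 mm, matching the stile x-width.


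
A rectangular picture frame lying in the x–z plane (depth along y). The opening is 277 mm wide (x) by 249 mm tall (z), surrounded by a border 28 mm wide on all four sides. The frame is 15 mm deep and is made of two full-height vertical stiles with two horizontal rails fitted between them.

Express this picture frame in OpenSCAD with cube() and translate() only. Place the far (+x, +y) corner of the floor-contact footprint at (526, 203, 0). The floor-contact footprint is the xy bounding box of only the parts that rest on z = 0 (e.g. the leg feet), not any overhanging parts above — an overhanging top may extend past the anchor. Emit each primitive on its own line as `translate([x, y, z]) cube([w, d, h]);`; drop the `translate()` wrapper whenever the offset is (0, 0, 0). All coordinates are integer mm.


translate([193, 188, 0]) cube([28, 15, 305]);
translate([498, 188, 0]) cube([28, 15, 305]);
translate([221, 188, 0]) cube([277, 15, 28]);
translate([221, 188, 277]) cube([277, 15, 28]);


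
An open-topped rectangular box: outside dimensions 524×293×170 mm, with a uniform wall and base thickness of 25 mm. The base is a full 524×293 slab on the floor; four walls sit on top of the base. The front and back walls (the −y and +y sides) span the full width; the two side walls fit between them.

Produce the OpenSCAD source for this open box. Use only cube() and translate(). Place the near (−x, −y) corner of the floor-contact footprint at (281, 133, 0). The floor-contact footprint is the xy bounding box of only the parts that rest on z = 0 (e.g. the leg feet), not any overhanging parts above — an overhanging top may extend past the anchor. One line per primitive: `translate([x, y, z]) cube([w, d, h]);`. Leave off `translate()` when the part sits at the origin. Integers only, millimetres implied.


translate([281, 133, 0]) cube([524, 293, 25]);
translate([281, 133, 25]) cube([524, 25, 145]);
translate([281, 401, 25]) cube([524, 25, 145]);
translate([281, 158, 25]) cube([25, 243, 145]);
translate([780, 158, 25]) cube([25, 243, 145]);


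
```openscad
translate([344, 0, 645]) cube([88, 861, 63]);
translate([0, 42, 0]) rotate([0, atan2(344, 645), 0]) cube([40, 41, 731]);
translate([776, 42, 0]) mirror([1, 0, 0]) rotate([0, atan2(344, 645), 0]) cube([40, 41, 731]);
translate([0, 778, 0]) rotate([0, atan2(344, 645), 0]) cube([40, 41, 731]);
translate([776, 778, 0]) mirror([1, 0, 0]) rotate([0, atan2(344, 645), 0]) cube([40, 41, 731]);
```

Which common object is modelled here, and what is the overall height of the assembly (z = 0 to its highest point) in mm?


A sawhorse. The overall height is 708 mm.

A beam across two mirrored pairs of raked legs — a sawhorse. The beam's underside is at z = 645 (matching the legs' vertical rise in atan2(344, 645)) and the beam is 63 mm tall, so its top is at 645 + 63 = 708 mm. The raked legs top out at the beam's underside, so that is the highest point.


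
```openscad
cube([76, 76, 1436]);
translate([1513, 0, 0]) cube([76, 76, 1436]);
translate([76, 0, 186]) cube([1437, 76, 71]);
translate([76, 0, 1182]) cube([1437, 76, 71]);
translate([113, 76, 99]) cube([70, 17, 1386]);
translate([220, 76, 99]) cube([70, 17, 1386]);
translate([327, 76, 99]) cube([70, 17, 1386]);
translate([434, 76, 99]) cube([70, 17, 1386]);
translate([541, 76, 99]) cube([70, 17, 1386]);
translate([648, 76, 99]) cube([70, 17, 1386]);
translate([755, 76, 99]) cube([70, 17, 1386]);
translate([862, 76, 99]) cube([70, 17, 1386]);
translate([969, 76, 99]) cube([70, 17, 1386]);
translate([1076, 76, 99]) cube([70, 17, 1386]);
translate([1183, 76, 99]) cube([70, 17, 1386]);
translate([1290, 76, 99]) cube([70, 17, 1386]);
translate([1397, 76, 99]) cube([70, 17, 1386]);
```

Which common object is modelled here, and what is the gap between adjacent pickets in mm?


A fence section. The picket gap is 37 mm.

Two posts, two rails, 13 pickets — a fence section. Span 1437 mm holds 13 pickets of 70 mm with 14 equal gaps: ⌊(1437 − 13·70) / 14⌋ = 37 mm.
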